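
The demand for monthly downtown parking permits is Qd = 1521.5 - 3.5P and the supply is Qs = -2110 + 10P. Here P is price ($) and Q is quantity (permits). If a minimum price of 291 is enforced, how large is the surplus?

With P fixed at 291, quantity demanded is 503 and quantity supplied is 800.
Surplus = Qs - Qd = 800 - 503 = 297.

Surplus = 297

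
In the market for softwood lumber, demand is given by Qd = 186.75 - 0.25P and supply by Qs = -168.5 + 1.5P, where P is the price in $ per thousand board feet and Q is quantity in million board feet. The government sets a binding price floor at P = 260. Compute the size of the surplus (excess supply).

Evaluating both curves at the floor price 260 gives Qd = 121.75, Qs = 221.5.
Surplus = Qs - Qd = 221.5 - 121.75 = 99.75.

Surplus = 99.75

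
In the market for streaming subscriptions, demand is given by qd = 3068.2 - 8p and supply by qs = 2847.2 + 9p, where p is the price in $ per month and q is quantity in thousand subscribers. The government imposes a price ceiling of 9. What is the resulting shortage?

At p = 9: qd = 2996.2 and qs = 2928.2.
Shortage = qd - qs = 2996.2 - 2928.2 = 68.

Shortage = 68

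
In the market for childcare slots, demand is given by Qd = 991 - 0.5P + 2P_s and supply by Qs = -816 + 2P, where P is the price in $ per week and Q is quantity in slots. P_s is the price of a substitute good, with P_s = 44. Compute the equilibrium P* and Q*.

With P_s = 44, demand is Qd = 1079 - 0.5P.
Set Qd = Qs: 1079 - 0.5P = -816 + 2P, so 1895 = 2.5P and P* = 758.
Then Q* = 1079 - 0.5(758) = 700.

P* = 758, Q* = 700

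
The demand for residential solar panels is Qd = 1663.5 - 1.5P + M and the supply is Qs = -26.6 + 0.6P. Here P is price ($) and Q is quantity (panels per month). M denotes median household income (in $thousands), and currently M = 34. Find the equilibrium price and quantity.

P* = 821, Q* = 466

With M = 34, demand is Qd = 1697.5 - 1.5P.
The market clears where 1697.5 - 1.5P = -26.6 + 0.6P. Rearranging, 2.1P = 1724.1, hence P* = 821.
Then Q* = 1697.5 - 1.5(821) = 466.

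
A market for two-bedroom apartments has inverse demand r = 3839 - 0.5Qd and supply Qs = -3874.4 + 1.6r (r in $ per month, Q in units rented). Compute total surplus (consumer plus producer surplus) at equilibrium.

Total surplus = 893025

Rewriting in direct form: Qd = 7678 - 2r.
At equilibrium Qd = Qs, so 7678 - 2r = -3874.4 + 1.6r; collecting terms, 11552.4 = 3.6r and r* = 3209.
Then Q* = 7678 - 2(3209) = 1260.
Demand choke price = 3839; supply choke price = 2421.5. CS = ½(3839 - 3209)(1260) = 396900; PS = ½(3209 - 2421.5)(1260) = 496125. Total surplus = 893025.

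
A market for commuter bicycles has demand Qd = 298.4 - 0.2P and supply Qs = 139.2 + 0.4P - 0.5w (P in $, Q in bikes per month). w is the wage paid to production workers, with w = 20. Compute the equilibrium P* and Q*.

P* = 282, Q* = 242

With w = 20, supply is Qs = 129.2 + 0.4P.
At equilibrium Qd = Qs, so 298.4 - 0.2P = 129.2 + 0.4P; collecting terms, 169.2 = 0.6P and P* = 282.
Plugging P* into demand: Q* = 298.4 - 0.2(282) = 242.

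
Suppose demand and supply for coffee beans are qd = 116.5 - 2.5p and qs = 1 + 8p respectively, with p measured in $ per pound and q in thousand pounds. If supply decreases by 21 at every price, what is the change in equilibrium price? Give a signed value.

Set qd = qs: 116.5 - 2.5p = 1 + 8p, so 115.5 = 10.5p and p* = 11.
Substitute back: q* = 116.5 - 2.5(11) = 89.
After the shift, supply is qs = -20 + 8p.
New equilibrium: 136.5 = 10.5p, so p = 13 and q = 84.
Δp = 13 - 11 = 2.

Δp = 2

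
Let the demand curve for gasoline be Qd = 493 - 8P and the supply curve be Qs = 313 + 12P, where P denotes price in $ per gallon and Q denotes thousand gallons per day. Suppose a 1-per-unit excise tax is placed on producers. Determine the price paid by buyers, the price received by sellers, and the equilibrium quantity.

Producers keep P_s = P_b - 1 per unit, so supply in terms of the buyer price is Qs = 301 + 12P_b.
Set Qd = Qs: 493 - 8P_b = 301 + 12P_b, so 192 = 20P_b and P_b = 9.6.
So P_s = 8.6 and the quantity traded is Q = 493 - 8(9.6) = 416.2.

P_b = 9.6, P_s = 8.6, Q = 416.2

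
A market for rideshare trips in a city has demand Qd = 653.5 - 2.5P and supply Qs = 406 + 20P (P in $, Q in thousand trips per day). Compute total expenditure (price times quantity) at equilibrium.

Equating demand and supply, 653.5 - 2.5P = 406 + 20P gives 22.5P = 247.5, so P* = 11.
Substitute back: Q* = 653.5 - 2.5(11) = 626.
Total expenditure = P* × Q* = 11 × 626 = 6886.

Total expenditure = 6886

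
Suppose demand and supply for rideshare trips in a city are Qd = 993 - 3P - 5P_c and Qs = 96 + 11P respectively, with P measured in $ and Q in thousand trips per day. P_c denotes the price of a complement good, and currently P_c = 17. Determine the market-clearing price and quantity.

With P_c = 17, demand is Qd = 908 - 3P.
At equilibrium Qd = Qs, so 908 - 3P = 96 + 11P; collecting terms, 812 = 14P and P* = 58.
From the demand curve, Q* = 908 - 3(58) = 734.

P* = 58, Q* = 734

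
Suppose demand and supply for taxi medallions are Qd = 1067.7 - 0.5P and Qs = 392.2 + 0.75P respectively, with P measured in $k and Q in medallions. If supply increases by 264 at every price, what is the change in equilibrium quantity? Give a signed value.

Equating demand and supply, 1067.7 - 0.5P = 392.2 + 0.75P gives 1.25P = 675.5, so P* = 540.4.
Substitute back: Q* = 1067.7 - 0.5(540.4) = 797.5.
After the shift, supply is Qs = 656.2 + 0.75P.
New equilibrium: 411.5 = 1.25P, so P = 329.2 and Q = 903.1.
ΔQ = 903.1 - 797.5 = 105.6.

ΔQ = 105.6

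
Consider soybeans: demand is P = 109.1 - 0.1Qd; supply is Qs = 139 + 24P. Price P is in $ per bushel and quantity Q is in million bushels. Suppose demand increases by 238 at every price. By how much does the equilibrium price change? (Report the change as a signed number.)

ΔP = 7

Rewriting in direct form: Qd = 1091 - 10P.
At equilibrium Qd = Qs, so 1091 - 10P = 139 + 24P; collecting terms, 952 = 34P and P* = 28.
Plugging P* into demand: Q* = 1091 - 10(28) = 811.
After the shift, demand is Qd = 1329 - 10P.
New equilibrium: 1190 = 34P, so P = 35 and Q = 979.
ΔP = 35 - 28 = 7.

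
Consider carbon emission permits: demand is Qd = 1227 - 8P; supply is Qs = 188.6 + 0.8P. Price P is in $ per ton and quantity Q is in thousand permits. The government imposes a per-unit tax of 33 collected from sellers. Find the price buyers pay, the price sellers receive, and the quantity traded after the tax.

P_b = 121, P_s = 88, Q = 259

With a tax of 33 on sellers, they supply based on the net price P_s = P_b - 33, so Qs = 162.2 + 0.8P_b.
Set Qd = Qs: 1227 - 8P_b = 162.2 + 0.8P_b, so 1064.8 = 8.8P_b and P_b = 121.
So P_s = 88 and the quantity traded is Q = 1227 - 8(121) = 259.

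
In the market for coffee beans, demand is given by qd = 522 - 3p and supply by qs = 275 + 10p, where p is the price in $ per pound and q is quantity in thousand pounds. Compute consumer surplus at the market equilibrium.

Consumer surplus = 36037.5

Set qd = qs: 522 - 3p = 275 + 10p, so 247 = 13p and p* = 19.
Substitute back: q* = 522 - 3(19) = 465.
Demand choke price (qd = 0): p = 522/3 = 174. Consumer surplus = ½ × (174 - 19) × 465 = 36037.5.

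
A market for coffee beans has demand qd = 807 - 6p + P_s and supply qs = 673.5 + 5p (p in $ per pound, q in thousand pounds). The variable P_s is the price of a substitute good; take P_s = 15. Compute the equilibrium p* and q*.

With P_s = 15, demand is qd = 822 - 6p.
Set qd = qs: 822 - 6p = 673.5 + 5p, so 148.5 = 11p and p* = 13.5.
Then q* = 822 - 6(13.5) = 741.

p* = 13.5, q* = 741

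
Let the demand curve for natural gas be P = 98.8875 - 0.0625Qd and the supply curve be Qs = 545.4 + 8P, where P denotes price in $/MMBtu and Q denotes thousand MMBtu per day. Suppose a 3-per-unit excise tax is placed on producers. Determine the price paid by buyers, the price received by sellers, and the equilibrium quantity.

P_b = 44.2, P_s = 41.2, Q = 875

Rewriting in direct form: Qd = 1582.2 - 16P.
With a tax of 3 on producers, they supply based on the net price P_s = P_b - 3, so Qs = 521.4 + 8P_b.
Equate demand and the shifted supply: 1582.2 - 16P_b = 521.4 + 8P_b, giving 24P_b = 1060.8, so P_b = 44.2.
Then P_s = 44.2 - 3 = 41.2 and Q = 1582.2 - 16(44.2) = 875.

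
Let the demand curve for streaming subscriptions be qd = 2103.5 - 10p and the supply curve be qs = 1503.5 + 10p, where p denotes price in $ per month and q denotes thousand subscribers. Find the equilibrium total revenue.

At equilibrium qd = qs, so 2103.5 - 10p = 1503.5 + 10p; collecting terms, 600 = 20p and p* = 30.
Plugging p* into demand: q* = 2103.5 - 10(30) = 1803.5.
Total revenue = p* × q* = 30 × 1803.5 = 54105.

Total revenue = 54105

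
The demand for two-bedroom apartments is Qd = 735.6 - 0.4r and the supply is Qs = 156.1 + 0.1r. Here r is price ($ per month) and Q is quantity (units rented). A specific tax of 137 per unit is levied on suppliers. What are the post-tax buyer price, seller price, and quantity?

r_b = 1186.4, r_s = 1049.4, Q = 261.04

The tax drives a wedge r_b - r_s = 137. Substituting r_s = r_b - 137 into supply: Qs = 142.4 + 0.1r_b.
Set Qd = Qs: 735.6 - 0.4r_b = 142.4 + 0.1r_b, so 593.2 = 0.5r_b and r_b = 1186.4.
Then r_s = 1186.4 - 137 = 1049.4 and Q = 735.6 - 0.4(1186.4) = 261.04.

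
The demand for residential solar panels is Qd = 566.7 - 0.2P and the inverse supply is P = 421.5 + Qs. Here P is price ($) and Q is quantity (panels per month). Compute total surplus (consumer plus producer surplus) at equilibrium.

Total surplus = 484812

Rewriting in direct form: Qs = -421.5 + P.
Equating demand and supply, 566.7 - 0.2P = -421.5 + P gives 1.2P = 988.2, so P* = 823.5.
Substitute back: Q* = 566.7 - 0.2(823.5) = 402.
Demand choke price = 2833.5; supply choke price = 421.5. CS = ½(2833.5 - 823.5)(402) = 404010; PS = ½(823.5 - 421.5)(402) = 80802. Total surplus = 484812.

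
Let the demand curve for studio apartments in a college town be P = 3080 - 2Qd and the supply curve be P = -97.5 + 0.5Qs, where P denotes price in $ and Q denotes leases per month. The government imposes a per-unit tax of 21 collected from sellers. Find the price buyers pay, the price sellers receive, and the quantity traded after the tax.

P_b = 554.8, P_s = 533.8, Q = 1262.6

Solving each curve for Q: Qd = 1540 - 0.5P and Qs = 195 + 2P.
Sellers keep P_s = P_b - 21 per unit, so supply in terms of the buyer price is Qs = 153 + 2P_b.
Equate demand and the shifted supply: 1540 - 0.5P_b = 153 + 2P_b, giving 2.5P_b = 1387, so P_b = 554.8.
So P_s = 533.8 and the quantity traded is Q = 1540 - 0.5(554.8) = 1262.6.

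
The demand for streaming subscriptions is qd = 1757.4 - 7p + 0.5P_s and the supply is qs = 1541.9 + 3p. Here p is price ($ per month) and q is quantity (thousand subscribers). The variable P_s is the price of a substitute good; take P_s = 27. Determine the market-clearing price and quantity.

With P_s = 27, demand is qd = 1770.9 - 7p.
Set qd = qs: 1770.9 - 7p = 1541.9 + 3p, so 229 = 10p and p* = 22.9.
From the demand curve, q* = 1770.9 - 7(22.9) = 1610.6.

p* = 22.9, q* = 1610.6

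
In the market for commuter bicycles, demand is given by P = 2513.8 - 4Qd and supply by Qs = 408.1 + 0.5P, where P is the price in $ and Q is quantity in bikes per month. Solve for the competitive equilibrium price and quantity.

Inverting to quantity form: Qd = 628.45 - 0.25P.
Equating demand and supply, 628.45 - 0.25P = 408.1 + 0.5P gives 0.75P = 220.35, so P* = 293.8.
Plugging P* into demand: Q* = 628.45 - 0.25(293.8) = 555.

P* = 293.8, Q* = 555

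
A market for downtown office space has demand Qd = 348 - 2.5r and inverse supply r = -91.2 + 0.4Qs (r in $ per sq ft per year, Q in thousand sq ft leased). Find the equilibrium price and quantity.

r* = 24, Q* = 288

Solving each curve for Q: Qs = 228 + 2.5r.
At equilibrium Qd = Qs, so 348 - 2.5r = 228 + 2.5r; collecting terms, 120 = 5r and r* = 24.
From the demand curve, Q* = 348 - 2.5(24) = 288.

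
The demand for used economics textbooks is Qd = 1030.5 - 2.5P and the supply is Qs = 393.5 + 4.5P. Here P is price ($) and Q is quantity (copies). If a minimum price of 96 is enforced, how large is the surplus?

Surplus = 35

At P = 96: Qd = 790.5 and Qs = 825.5.
Surplus = Qs - Qd = 825.5 - 790.5 = 35.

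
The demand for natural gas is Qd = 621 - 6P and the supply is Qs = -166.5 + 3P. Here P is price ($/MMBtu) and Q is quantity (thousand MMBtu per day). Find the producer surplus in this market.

At equilibrium Qd = Qs, so 621 - 6P = -166.5 + 3P; collecting terms, 787.5 = 9P and P* = 87.5.
Plugging P* into demand: Q* = 621 - 6(87.5) = 96.
Supply choke price (Qs = 0): P = 55.5. Producer surplus = ½ × (87.5 - 55.5) × 96 = 1536.

Producer surplus = 1536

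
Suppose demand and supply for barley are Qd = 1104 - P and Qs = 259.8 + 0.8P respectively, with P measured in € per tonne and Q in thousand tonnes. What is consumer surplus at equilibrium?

Equating demand and supply, 1104 - P = 259.8 + 0.8P gives 1.8P = 844.2, so P* = 469.
Substitute back: Q* = 1104 - 469 = 635.
Demand choke price (Qd = 0): P = 1104. Consumer surplus = ½ × (1104 - 469) × 635 = 201612.5.

Consumer surplus = 201612.5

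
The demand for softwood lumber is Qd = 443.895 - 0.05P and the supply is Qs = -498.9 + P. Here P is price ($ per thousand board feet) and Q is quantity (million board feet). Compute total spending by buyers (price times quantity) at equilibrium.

Equating demand and supply, 443.895 - 0.05P = -498.9 + P gives 1.05P = 942.795, so P* = 897.9.
From the demand curve, Q* = 443.895 - 0.05(897.9) = 399.
Total spending by buyers = P* × Q* = 897.9 × 399 = 358262.1.

Total spending by buyers = 358262.1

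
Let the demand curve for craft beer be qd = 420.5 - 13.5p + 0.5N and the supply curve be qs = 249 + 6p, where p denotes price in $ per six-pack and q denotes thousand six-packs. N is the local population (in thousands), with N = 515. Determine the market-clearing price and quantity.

With N = 515, demand is qd = 678 - 13.5p.
Equating demand and supply, 678 - 13.5p = 249 + 6p gives 19.5p = 429, so p* = 22.
Substitute back: q* = 678 - 13.5(22) = 381.

p* = 22, q* = 381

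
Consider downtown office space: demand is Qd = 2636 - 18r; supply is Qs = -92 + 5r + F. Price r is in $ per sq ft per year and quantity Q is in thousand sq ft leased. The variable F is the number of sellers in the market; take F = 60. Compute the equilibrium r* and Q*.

r* = 116, Q* = 548

With F = 60, supply is Qs = -32 + 5r.
At equilibrium Qd = Qs, so 2636 - 18r = -32 + 5r; collecting terms, 2668 = 23r and r* = 116.
From the demand curve, Q* = 2636 - 18(116) = 548.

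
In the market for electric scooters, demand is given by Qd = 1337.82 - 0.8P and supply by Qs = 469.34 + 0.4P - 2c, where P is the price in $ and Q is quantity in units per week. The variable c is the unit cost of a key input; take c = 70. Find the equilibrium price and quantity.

With c = 70, supply is Qs = 329.34 + 0.4P.
At equilibrium Qd = Qs, so 1337.82 - 0.8P = 329.34 + 0.4P; collecting terms, 1008.48 = 1.2P and P* = 840.4.
Plugging P* into demand: Q* = 1337.82 - 0.8(840.4) = 665.5.

P* = 840.4, Q* = 665.5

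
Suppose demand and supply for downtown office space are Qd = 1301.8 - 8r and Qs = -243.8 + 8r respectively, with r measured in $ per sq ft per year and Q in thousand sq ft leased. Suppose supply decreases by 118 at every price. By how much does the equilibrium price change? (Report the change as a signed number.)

Set Qd = Qs: 1301.8 - 8r = -243.8 + 8r, so 1545.6 = 16r and r* = 96.6.
From the demand curve, Q* = 1301.8 - 8(96.6) = 529.
After the shift, supply is Qs = -361.8 + 8r.
Re-solving, 16r = 1663.6 gives r = 103.975 and Q = 470.
Δr = 103.975 - 96.6 = 7.375.

Δr = 7.375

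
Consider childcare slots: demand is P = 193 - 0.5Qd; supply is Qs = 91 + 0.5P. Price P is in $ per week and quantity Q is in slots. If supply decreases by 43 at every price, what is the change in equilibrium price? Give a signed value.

In direct form, Qd = 386 - 2P.
Set Qd = Qs: 386 - 2P = 91 + 0.5P, so 295 = 2.5P and P* = 118.
Then Q* = 386 - 2(118) = 150.
After the shift, supply is Qs = 48 + 0.5P.
The new intersection has 338 = 2.5P, i.e. P = 135.2, Q = 115.6.
ΔP = 135.2 - 118 = 17.2.

ΔP = 17.2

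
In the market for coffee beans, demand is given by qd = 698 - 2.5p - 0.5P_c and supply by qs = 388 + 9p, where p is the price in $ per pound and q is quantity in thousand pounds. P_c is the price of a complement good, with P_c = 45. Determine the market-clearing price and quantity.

With P_c = 45, demand is qd = 675.5 - 2.5p.
At equilibrium qd = qs, so 675.5 - 2.5p = 388 + 9p; collecting terms, 287.5 = 11.5p and p* = 25.
From the demand curve, q* = 675.5 - 2.5(25) = 613.

p* = 25, q* = 613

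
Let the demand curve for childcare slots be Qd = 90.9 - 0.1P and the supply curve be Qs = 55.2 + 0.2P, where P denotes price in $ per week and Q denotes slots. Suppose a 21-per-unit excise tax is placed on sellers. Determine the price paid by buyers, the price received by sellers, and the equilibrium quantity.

P_b = 133, P_s = 112, Q = 77.6

With a tax of 21 on sellers, they supply based on the net price P_s = P_b - 21, so Qs = 51 + 0.2P_b.
Equate demand and the shifted supply: 90.9 - 0.1P_b = 51 + 0.2P_b, giving 0.3P_b = 39.9, so P_b = 133.
Then P_s = 133 - 21 = 112 and Q = 90.9 - 0.1(133) = 77.6.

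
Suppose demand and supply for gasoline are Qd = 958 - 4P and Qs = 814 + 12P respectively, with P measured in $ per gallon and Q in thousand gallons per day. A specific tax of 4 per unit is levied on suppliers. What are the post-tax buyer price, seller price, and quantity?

P_b = 12, P_s = 8, Q = 910

The tax drives a wedge P_b - P_s = 4. Substituting P_s = P_b - 4 into supply: Qs = 766 + 12P_b.
Equate demand and the shifted supply: 958 - 4P_b = 766 + 12P_b, giving 16P_b = 192, so P_b = 12.
Then P_s = 12 - 4 = 8 and Q = 958 - 4(12) = 910.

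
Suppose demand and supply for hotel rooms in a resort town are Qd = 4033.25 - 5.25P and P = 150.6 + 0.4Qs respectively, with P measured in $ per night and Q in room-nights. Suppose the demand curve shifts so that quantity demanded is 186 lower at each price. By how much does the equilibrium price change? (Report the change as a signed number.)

Solving each curve for Q: Qs = -376.5 + 2.5P.
At equilibrium Qd = Qs, so 4033.25 - 5.25P = -376.5 + 2.5P; collecting terms, 4409.75 = 7.75P and P* = 569.
Then Q* = 4033.25 - 5.25(569) = 1046.
After the shift, demand is Qd = 3847.25 - 5.25P.
Re-solving, 7.75P = 4223.75 gives P = 545 and Q = 986.
ΔP = 545 - 569 = -24.

ΔP = -24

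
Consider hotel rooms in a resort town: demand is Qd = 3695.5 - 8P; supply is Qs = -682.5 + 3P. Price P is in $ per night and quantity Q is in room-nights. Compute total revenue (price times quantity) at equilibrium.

The market clears where 3695.5 - 8P = -682.5 + 3P. Rearranging, 11P = 4378, hence P* = 398.
Then Q* = 3695.5 - 8(398) = 511.5.
Total revenue = P* × Q* = 398 × 511.5 = 203577.

Total revenue = 203577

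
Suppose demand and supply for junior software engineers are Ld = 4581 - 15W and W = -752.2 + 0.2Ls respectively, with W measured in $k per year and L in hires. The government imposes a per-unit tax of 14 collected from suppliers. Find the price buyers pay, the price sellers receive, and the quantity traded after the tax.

Rewriting in direct form: Ls = 3761 + 5W.
Suppliers keep W_s = W_b - 14 per unit, so supply in terms of the buyer price is Ls = 3691 + 5W_b.
Market clearing requires 4581 - 15W_b = 3691 + 5W_b; hence 890 = 20W_b and W_b = 44.5.
Then W_s = 44.5 - 14 = 30.5 and L = 4581 - 15(44.5) = 3913.5.

W_b = 44.5, W_s = 30.5, L = 3913.5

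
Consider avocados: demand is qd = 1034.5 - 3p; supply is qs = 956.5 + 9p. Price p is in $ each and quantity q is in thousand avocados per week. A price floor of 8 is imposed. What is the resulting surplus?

With p fixed at 8, quantity demanded is 1010.5 and quantity supplied is 1028.5.
Surplus = qs - qd = 1028.5 - 1010.5 = 18.

Surplus = 18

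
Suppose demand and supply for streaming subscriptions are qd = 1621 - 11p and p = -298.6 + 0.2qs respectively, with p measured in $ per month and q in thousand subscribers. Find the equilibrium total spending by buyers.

Rewriting in direct form: qs = 1493 + 5p.
At equilibrium qd = qs, so 1621 - 11p = 1493 + 5p; collecting terms, 128 = 16p and p* = 8.
From the demand curve, q* = 1621 - 11(8) = 1533.
Total spending by buyers = p* × q* = 8 × 1533 = 12264.

Total spending by buyers = 12264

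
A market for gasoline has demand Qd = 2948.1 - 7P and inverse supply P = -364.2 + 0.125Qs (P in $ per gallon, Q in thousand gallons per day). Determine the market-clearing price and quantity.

In direct form, Qs = 2913.6 + 8P.
Set Qd = Qs: 2948.1 - 7P = 2913.6 + 8P, so 34.5 = 15P and P* = 2.3.
Plugging P* into demand: Q* = 2948.1 - 7(2.3) = 2932.

P* = 2.3, Q* = 2932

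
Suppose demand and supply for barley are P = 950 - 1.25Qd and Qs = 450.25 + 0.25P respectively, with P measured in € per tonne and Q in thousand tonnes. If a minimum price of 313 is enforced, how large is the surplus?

Surplus = 18.9

In direct form, Qd = 760 - 0.8P.
Evaluating both curves at the floor price 313 gives Qd = 509.6, Qs = 528.5.
Surplus = Qs - Qd = 528.5 - 509.6 = 18.9.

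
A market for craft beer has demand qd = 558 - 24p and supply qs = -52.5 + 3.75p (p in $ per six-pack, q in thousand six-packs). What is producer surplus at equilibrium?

At equilibrium qd = qs, so 558 - 24p = -52.5 + 3.75p; collecting terms, 610.5 = 27.75p and p* = 22.
Substitute back: q* = 558 - 24(22) = 30.
Supply choke price (qs = 0): p = 14. Producer surplus = ½ × (22 - 14) × 30 = 120.

Producer surplus = 120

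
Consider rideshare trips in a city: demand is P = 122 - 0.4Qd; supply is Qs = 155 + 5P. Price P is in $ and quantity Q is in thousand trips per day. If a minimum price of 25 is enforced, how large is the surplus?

Surplus = 37.5

In direct form, Qd = 305 - 2.5P.
At P = 25: Qd = 242.5 and Qs = 280.
Surplus = Qs - Qd = 280 - 242.5 = 37.5.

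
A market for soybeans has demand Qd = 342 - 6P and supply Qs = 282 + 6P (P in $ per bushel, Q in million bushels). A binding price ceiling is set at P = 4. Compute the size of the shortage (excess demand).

With P fixed at 4, quantity demanded is 318 and quantity supplied is 306.
Shortage = Qd - Qs = 318 - 306 = 12.

Shortage = 12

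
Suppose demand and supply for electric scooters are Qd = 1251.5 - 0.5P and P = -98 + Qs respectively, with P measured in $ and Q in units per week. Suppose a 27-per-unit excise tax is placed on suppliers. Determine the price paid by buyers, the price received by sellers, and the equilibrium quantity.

Rewriting in direct form: Qs = 98 + P.
With a tax of 27 on suppliers, they supply based on the net price P_s = P_b - 27, so Qs = 71 + P_b.
Market clearing requires 1251.5 - 0.5P_b = 71 + P_b; hence 1180.5 = 1.5P_b and P_b = 787.
So P_s = 760 and the quantity traded is Q = 1251.5 - 0.5(787) = 858.

P_b = 787, P_s = 760, Q = 858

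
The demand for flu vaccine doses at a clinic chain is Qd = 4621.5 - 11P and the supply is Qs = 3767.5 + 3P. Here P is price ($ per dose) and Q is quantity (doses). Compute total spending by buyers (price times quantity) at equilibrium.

Total spending by buyers = 240980.5

At equilibrium Qd = Qs, so 4621.5 - 11P = 3767.5 + 3P; collecting terms, 854 = 14P and P* = 61.
Then Q* = 4621.5 - 11(61) = 3950.5.
Total spending by buyers = P* × Q* = 61 × 3950.5 = 240980.5.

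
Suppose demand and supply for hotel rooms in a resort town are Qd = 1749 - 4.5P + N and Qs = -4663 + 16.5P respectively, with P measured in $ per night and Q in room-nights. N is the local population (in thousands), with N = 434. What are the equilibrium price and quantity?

With N = 434, demand is Qd = 2183 - 4.5P.
The market clears where 2183 - 4.5P = -4663 + 16.5P. Rearranging, 21P = 6846, hence P* = 326.
Plugging P* into demand: Q* = 2183 - 4.5(326) = 716.

P* = 326, Q* = 716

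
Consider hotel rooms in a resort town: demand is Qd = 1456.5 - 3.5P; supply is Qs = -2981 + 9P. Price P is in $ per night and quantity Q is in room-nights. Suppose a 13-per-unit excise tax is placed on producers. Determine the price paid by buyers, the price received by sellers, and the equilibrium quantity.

P_b = 364.36, P_s = 351.36, Q = 181.24

Producers keep P_s = P_b - 13 per unit, so supply in terms of the buyer price is Qs = -3098 + 9P_b.
Equate demand and the shifted supply: 1456.5 - 3.5P_b = -3098 + 9P_b, giving 12.5P_b = 4554.5, so P_b = 364.36.
Then P_s = 364.36 - 13 = 351.36 and Q = 1456.5 - 3.5(364.36) = 181.24.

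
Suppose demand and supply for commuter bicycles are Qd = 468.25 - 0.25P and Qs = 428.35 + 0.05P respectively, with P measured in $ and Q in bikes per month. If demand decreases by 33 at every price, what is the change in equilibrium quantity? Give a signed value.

Set Qd = Qs: 468.25 - 0.25P = 428.35 + 0.05P, so 39.9 = 0.3P and P* = 133.
From the demand curve, Q* = 468.25 - 0.25(133) = 435.
After the shift, demand is Qd = 435.25 - 0.25P.
Re-solving, 0.3P = 6.9 gives P = 23 and Q = 429.5.
ΔQ = 429.5 - 435 = -5.5.

ΔQ = -5.5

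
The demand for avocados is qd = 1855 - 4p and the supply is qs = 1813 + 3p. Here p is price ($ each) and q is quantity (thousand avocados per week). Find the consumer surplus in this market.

Equating demand and supply, 1855 - 4p = 1813 + 3p gives 7p = 42, so p* = 6.
Then q* = 1855 - 4(6) = 1831.
Demand choke price (qd = 0): p = 1855/4 = 463.75. Consumer surplus = ½ × (463.75 - 6) × 1831 = 419070.125.

Consumer surplus = 419070.125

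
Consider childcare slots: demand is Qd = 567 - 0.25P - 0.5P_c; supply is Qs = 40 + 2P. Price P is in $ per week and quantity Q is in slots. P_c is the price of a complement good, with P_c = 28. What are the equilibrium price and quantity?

With P_c = 28, demand is Qd = 553 - 0.25P.
Set Qd = Qs: 553 - 0.25P = 40 + 2P, so 513 = 2.25P and P* = 228.
Plugging P* into demand: Q* = 553 - 0.25(228) = 496.

P* = 228, Q* = 496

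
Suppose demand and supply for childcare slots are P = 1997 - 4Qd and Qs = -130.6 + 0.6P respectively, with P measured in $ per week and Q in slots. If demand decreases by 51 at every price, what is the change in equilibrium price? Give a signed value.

ΔP = -60

Rewriting in direct form: Qd = 499.25 - 0.25P.
Set Qd = Qs: 499.25 - 0.25P = -130.6 + 0.6P, so 629.85 = 0.85P and P* = 741.
Plugging P* into demand: Q* = 499.25 - 0.25(741) = 314.
After the shift, demand is Qd = 448.25 - 0.25P.
New equilibrium: 578.85 = 0.85P, so P = 681 and Q = 278.
ΔP = 681 - 741 = -60.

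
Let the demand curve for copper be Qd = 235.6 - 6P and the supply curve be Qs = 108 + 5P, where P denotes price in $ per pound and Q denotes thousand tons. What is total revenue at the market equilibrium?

The market clears where 235.6 - 6P = 108 + 5P. Rearranging, 11P = 127.6, hence P* = 11.6.
From the demand curve, Q* = 235.6 - 6(11.6) = 166.
Total revenue = P* × Q* = 11.6 × 166 = 1925.6.

Total revenue = 1925.6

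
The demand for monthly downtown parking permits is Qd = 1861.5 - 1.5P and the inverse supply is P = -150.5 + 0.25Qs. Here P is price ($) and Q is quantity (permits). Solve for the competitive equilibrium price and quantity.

Solving each curve for Q: Qs = 602 + 4P.
The market clears where 1861.5 - 1.5P = 602 + 4P. Rearranging, 5.5P = 1259.5, hence P* = 229.
From the demand curve, Q* = 1861.5 - 1.5(229) = 1518.

P* = 229, Q* = 1518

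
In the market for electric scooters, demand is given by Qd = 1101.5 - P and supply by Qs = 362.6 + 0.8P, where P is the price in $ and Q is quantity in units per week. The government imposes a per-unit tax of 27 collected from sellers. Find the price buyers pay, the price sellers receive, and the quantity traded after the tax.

With a tax of 27 on sellers, they supply based on the net price P_s = P_b - 27, so Qs = 341 + 0.8P_b.
Equate demand and the shifted supply: 1101.5 - P_b = 341 + 0.8P_b, giving 1.8P_b = 760.5, so P_b = 422.5.
Then P_s = 422.5 - 27 = 395.5 and Q = 1101.5 - 422.5 = 679.

P_b = 422.5, P_s = 395.5, Q = 679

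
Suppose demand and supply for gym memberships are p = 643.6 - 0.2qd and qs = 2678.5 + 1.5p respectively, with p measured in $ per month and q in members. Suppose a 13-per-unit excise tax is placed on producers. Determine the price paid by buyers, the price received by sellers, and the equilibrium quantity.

Inverting to quantity form: qd = 3218 - 5p.
Producers keep p_s = p_b - 13 per unit, so supply in terms of the buyer price is qs = 2659 + 1.5p_b.
Equate demand and the shifted supply: 3218 - 5p_b = 2659 + 1.5p_b, giving 6.5p_b = 559, so p_b = 86.
Then p_s = 86 - 13 = 73 and q = 3218 - 5(86) = 2788.

p_b = 86, p_s = 73, q = 2788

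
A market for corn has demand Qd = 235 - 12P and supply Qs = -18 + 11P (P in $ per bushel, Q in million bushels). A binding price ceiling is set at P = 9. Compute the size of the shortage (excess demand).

Shortage = 46

With P fixed at 9, quantity demanded is 127 and quantity supplied is 81.
Shortage = Qd - Qs = 127 - 81 = 46.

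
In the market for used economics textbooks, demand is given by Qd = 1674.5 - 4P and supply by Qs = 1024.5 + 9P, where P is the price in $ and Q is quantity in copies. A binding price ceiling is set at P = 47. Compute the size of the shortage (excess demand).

With P fixed at 47, quantity demanded is 1486.5 and quantity supplied is 1447.5.
Shortage = Qd - Qs = 1486.5 - 1447.5 = 39.

Shortage = 39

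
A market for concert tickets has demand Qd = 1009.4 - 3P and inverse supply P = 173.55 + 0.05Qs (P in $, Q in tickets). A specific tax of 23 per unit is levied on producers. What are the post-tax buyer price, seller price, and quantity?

Inverting to quantity form: Qs = -3471 + 20P.
With a tax of 23 on producers, they supply based on the net price P_s = P_b - 23, so Qs = -3931 + 20P_b.
Equate demand and the shifted supply: 1009.4 - 3P_b = -3931 + 20P_b, giving 23P_b = 4940.4, so P_b = 214.8.
Then P_s = 214.8 - 23 = 191.8 and Q = 1009.4 - 3(214.8) = 365.

P_b = 214.8, P_s = 191.8, Q = 365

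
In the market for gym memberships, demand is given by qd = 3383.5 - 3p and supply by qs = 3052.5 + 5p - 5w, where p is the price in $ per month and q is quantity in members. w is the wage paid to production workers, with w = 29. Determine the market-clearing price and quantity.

With w = 29, supply is qs = 2907.5 + 5p.
The market clears where 3383.5 - 3p = 2907.5 + 5p. Rearranging, 8p = 476, hence p* = 59.5.
From the demand curve, q* = 3383.5 - 3(59.5) = 3205.

p* = 59.5, q* = 3205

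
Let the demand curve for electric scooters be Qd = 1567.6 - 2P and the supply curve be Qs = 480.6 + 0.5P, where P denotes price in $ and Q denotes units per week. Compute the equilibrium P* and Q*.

P* = 434.8, Q* = 698

The market clears where 1567.6 - 2P = 480.6 + 0.5P. Rearranging, 2.5P = 1087, hence P* = 434.8.
From the demand curve, Q* = 1567.6 - 2(434.8) = 698.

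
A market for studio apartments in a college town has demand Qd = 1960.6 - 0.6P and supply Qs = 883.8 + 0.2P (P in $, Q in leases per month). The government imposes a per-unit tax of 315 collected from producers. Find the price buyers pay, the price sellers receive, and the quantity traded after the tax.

P_b = 1424.75, P_s = 1109.75, Q = 1105.75

The tax drives a wedge P_b - P_s = 315. Substituting P_s = P_b - 315 into supply: Qs = 820.8 + 0.2P_b.
Market clearing requires 1960.6 - 0.6P_b = 820.8 + 0.2P_b; hence 1139.8 = 0.8P_b and P_b = 1424.75.
So P_s = 1109.75 and the quantity traded is Q = 1960.6 - 0.6(1424.75) = 1105.75.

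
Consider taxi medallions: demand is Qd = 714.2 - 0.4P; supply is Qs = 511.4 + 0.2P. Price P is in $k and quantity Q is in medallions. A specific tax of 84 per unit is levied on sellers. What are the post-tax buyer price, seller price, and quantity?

P_b = 366, P_s = 282, Q = 567.8

The tax drives a wedge P_b - P_s = 84. Substituting P_s = P_b - 84 into supply: Qs = 494.6 + 0.2P_b.
Equate demand and the shifted supply: 714.2 - 0.4P_b = 494.6 + 0.2P_b, giving 0.6P_b = 219.6, so P_b = 366.
Then P_s = 366 - 84 = 282 and Q = 714.2 - 0.4(366) = 567.8.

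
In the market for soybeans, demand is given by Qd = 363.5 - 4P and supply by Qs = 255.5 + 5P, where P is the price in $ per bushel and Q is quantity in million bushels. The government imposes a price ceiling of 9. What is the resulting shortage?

Shortage = 27

With P fixed at 9, quantity demanded is 327.5 and quantity supplied is 300.5.
Shortage = Qd - Qs = 327.5 - 300.5 = 27.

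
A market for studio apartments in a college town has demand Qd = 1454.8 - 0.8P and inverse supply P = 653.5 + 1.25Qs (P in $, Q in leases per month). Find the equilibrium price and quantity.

Inverting to quantity form: Qs = -522.8 + 0.8P.
At equilibrium Qd = Qs, so 1454.8 - 0.8P = -522.8 + 0.8P; collecting terms, 1977.6 = 1.6P and P* = 1236.
Substitute back: Q* = 1454.8 - 0.8(1236) = 466.

P* = 1236, Q* = 466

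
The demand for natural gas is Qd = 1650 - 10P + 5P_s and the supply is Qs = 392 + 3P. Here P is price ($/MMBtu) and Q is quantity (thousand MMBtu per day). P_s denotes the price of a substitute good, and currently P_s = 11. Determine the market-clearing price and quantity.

With P_s = 11, demand is Qd = 1705 - 10P.
The market clears where 1705 - 10P = 392 + 3P. Rearranging, 13P = 1313, hence P* = 101.
From the demand curve, Q* = 1705 - 10(101) = 695.

P* = 101, Q* = 695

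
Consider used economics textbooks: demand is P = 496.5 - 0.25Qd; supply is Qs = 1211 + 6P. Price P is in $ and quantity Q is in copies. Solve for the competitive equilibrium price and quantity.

P* = 77.5, Q* = 1676

Inverting to quantity form: Qd = 1986 - 4P.
Set Qd = Qs: 1986 - 4P = 1211 + 6P, so 775 = 10P and P* = 77.5.
Substitute back: Q* = 1986 - 4(77.5) = 1676.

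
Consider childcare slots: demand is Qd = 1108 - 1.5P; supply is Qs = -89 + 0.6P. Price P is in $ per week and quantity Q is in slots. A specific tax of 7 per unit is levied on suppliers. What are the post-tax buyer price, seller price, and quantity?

The tax drives a wedge P_b - P_s = 7. Substituting P_s = P_b - 7 into supply: Qs = -93.2 + 0.6P_b.
Set Qd = Qs: 1108 - 1.5P_b = -93.2 + 0.6P_b, so 1201.2 = 2.1P_b and P_b = 572.
Then P_s = 572 - 7 = 565 and Q = 1108 - 1.5(572) = 250.

P_b = 572, P_s = 565, Q = 250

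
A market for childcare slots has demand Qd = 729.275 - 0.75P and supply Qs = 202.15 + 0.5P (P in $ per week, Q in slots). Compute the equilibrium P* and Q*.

Equating demand and supply, 729.275 - 0.75P = 202.15 + 0.5P gives 1.25P = 527.125, so P* = 421.7.
Substitute back: Q* = 729.275 - 0.75(421.7) = 413.

P* = 421.7, Q* = 413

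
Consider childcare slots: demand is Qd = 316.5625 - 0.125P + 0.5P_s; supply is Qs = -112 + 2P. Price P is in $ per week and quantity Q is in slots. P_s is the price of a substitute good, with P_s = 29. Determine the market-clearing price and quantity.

P* = 208.5, Q* = 305

With P_s = 29, demand is Qd = 331.0625 - 0.125P.
Set Qd = Qs: 331.0625 - 0.125P = -112 + 2P, so 443.0625 = 2.125P and P* = 208.5.
From the demand curve, Q* = 331.0625 - 0.125(208.5) = 305.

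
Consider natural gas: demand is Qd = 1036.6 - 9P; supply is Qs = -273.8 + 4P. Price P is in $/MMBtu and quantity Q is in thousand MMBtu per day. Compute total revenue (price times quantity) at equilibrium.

Total revenue = 13043.52

The market clears where 1036.6 - 9P = -273.8 + 4P. Rearranging, 13P = 1310.4, hence P* = 100.8.
Substitute back: Q* = 1036.6 - 9(100.8) = 129.4.
Total revenue = P* × Q* = 100.8 × 129.4 = 13043.52.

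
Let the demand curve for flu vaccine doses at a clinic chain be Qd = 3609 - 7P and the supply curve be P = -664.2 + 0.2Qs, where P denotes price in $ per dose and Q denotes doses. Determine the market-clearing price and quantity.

P* = 24, Q* = 3441

Inverting to quantity form: Qs = 3321 + 5P.
At equilibrium Qd = Qs, so 3609 - 7P = 3321 + 5P; collecting terms, 288 = 12P and P* = 24.
Then Q* = 3609 - 7(24) = 3441.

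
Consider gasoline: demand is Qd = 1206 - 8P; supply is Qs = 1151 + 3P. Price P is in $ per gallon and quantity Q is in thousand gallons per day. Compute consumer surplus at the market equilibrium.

At equilibrium Qd = Qs, so 1206 - 8P = 1151 + 3P; collecting terms, 55 = 11P and P* = 5.
Substitute back: Q* = 1206 - 8(5) = 1166.
Demand choke price (Qd = 0): P = 1206/8 = 150.75. Consumer surplus = ½ × (150.75 - 5) × 1166 = 84972.25.

Consumer surplus = 84972.25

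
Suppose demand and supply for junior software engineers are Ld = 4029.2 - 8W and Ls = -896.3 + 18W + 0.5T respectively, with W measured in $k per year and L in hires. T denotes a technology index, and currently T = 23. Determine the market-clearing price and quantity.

With T = 23, supply is Ls = -884.8 + 18W.
Equating demand and supply, 4029.2 - 8W = -884.8 + 18W gives 26W = 4914, so W* = 189.
From the demand curve, L* = 4029.2 - 8(189) = 2517.2.

W* = 189, L* = 2517.2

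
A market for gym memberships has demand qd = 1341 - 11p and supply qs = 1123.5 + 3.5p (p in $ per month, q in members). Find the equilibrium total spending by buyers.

Total spending by buyers = 17640

Equating demand and supply, 1341 - 11p = 1123.5 + 3.5p gives 14.5p = 217.5, so p* = 15.
From the demand curve, q* = 1341 - 11(15) = 1176.
Total spending by buyers = p* × q* = 15 × 1176 = 17640.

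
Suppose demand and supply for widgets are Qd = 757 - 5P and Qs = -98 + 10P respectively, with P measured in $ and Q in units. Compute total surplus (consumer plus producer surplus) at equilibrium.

Total surplus = 33417.6

At equilibrium Qd = Qs, so 757 - 5P = -98 + 10P; collecting terms, 855 = 15P and P* = 57.
Substitute back: Q* = 757 - 5(57) = 472.
Demand choke price = 151.4; supply choke price = 9.8. CS = ½(151.4 - 57)(472) = 22278.4; PS = ½(57 - 9.8)(472) = 11139.2. Total surplus = 33417.6.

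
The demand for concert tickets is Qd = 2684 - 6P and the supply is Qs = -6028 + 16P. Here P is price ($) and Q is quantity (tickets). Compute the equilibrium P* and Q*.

P* = 396, Q* = 308

The market clears where 2684 - 6P = -6028 + 16P. Rearranging, 22P = 8712, hence P* = 396.
Then Q* = 2684 - 6(396) = 308.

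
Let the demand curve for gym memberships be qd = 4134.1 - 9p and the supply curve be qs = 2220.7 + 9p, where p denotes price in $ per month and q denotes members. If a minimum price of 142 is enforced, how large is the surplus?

Evaluating both curves at the floor price 142 gives qd = 2856.1, qs = 3498.7.
Surplus = qs - qd = 3498.7 - 2856.1 = 642.6.

Surplus = 642.6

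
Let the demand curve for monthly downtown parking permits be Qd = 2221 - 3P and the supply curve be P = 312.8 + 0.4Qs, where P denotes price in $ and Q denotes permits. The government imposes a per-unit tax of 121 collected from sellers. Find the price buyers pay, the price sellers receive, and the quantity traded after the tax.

P_b = 601, P_s = 480, Q = 418

In direct form, Qs = -782 + 2.5P.
With a tax of 121 on sellers, they supply based on the net price P_s = P_b - 121, so Qs = -1084.5 + 2.5P_b.
Market clearing requires 2221 - 3P_b = -1084.5 + 2.5P_b; hence 3305.5 = 5.5P_b and P_b = 601.
So P_s = 480 and the quantity traded is Q = 2221 - 3(601) = 418.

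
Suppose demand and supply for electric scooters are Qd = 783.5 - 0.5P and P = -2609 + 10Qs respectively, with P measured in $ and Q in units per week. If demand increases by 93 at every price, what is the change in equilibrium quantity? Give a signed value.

Solving each curve for Q: Qs = 260.9 + 0.1P.
At equilibrium Qd = Qs, so 783.5 - 0.5P = 260.9 + 0.1P; collecting terms, 522.6 = 0.6P and P* = 871.
Substitute back: Q* = 783.5 - 0.5(871) = 348.
After the shift, demand is Qd = 876.5 - 0.5P.
Re-solving, 0.6P = 615.6 gives P = 1026 and Q = 363.5.
ΔQ = 363.5 - 348 = 15.5.

ΔQ = 15.5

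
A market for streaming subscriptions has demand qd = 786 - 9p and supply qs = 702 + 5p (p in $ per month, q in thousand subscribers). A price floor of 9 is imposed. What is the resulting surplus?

With p fixed at 9, quantity demanded is 705 and quantity supplied is 747.
Surplus = qs - qd = 747 - 705 = 42.

Surplus = 42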